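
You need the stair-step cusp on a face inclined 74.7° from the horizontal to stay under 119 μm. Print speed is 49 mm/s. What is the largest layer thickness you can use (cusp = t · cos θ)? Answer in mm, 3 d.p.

Layer height = cusp / cos(74.7°) = 0.119 / 0.2639 = 0.451 mm.

0.451 mm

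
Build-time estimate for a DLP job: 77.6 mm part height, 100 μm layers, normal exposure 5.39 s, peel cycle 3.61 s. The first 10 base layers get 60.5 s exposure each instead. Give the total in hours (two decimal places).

2.09 hours

Layers = ⌈77.6/0.1⌉ = 776.
Bottom layers = 10 × (60.5 + 3.61) = 641.1 s.
Remaining layers: 766 × (5.39 + 3.61) → 6894 s.
Sum: 641.1 + 6894 = 7535.1 s → 2.09 hours.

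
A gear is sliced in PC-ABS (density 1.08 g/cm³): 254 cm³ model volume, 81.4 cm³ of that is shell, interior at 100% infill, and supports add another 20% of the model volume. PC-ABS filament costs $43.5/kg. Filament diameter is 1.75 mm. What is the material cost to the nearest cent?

$14.32

Infill region: 254 − 81.4 → 172.6 cm³.
Infill volume = 1.00 × 172.6 = 172.6 cm³.
Support = 0.20 × 254 = 50.8 cm³.
Total printed volume: 81.4 + 172.6 + 50.8 → 304.8 cm³.
Mass: 304.8 × 1.08 → 329.184 g.
At $43.5/kg: 329.184/1000 × 43.5 = $14.32.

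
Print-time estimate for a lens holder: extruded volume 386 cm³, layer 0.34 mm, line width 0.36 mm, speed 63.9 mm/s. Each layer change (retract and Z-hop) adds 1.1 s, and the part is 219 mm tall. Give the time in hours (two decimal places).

Extrusion cross-section = 0.34 × 0.36, so 0.1224 mm².
Path length: 386000 mm³ / 0.1224 mm² → 3153594.8 mm.
Time extruding: 3153594.8 / 63.9 → 49352 s.
Layers = ⌈219/0.34⌉ = 645.
Non-print overhead = 645 × 1.1 = 709.5 s.
Total = 49352 + 709.5 = 50061.5 s = 13.91 hours.

13.91 hours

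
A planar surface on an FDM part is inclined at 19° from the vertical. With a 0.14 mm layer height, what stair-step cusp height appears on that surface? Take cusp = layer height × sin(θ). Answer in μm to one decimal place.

sin(19°) = 0.3256, so cusp = 0.14 × 0.3256 = 0.045584 mm → 45.6 μm.

45.6 μm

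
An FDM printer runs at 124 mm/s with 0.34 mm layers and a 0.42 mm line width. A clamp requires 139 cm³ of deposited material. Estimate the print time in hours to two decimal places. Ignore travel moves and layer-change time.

2.18 hours

Bead cross-section = 0.34 × 0.42, so 0.1428 mm².
Toolpath length = 139 cm³ / 0.1428 mm² = 139000 / 0.1428 = 973389.4 mm.
Extrusion time = 973389.4 / 124, so 7849.9 s.
In the requested units: 7849.9 s = 2.18 hours.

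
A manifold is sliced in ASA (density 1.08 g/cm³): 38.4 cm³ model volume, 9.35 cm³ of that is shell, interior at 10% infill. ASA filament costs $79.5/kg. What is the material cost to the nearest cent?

Infill region = 38.4 − 9.35, so 29.05 cm³.
Infill deposited = 0.10 × 29.05 = 2.905 cm³.
Total extruded: 9.35 + 2.905 → 12.255 cm³.
Mass = 12.255 × 1.08 = 13.2354 g.
Cost = 13.2354 g / 1000 × $79.5/kg = $1.05.

$1.05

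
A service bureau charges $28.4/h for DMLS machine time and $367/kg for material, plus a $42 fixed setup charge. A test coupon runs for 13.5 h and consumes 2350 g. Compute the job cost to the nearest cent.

Time charge: 28.4 × 13.5 → $383.40.
Material cost = 367 × 2350/1000, so $862.45.
Adding setup: 383.40 + 862.45 + 42 → $1287.85.

$1287.85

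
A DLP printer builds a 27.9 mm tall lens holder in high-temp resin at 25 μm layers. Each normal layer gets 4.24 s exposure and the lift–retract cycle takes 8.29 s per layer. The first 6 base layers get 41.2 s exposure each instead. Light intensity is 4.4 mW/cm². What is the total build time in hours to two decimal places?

3.95 hours

Number of layers: 27.9 / 0.025 → 1116 (rounded up).
Bottom layers: 6 × (41.2 + 8.29) → 296.94 s.
Normal layers: 1110 × (4.24 + 8.29) → 13908.3 s.
Sum: 296.94 + 13908.3 = 14205.24 s → 3.95 hours.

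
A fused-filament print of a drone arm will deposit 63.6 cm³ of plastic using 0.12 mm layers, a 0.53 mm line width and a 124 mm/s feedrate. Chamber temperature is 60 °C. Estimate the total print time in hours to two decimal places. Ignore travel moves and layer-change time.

Bead cross-section = 0.12 × 0.53 = 0.0636 mm².
Toolpath length = 63.6 cm³ / 0.0636 mm² = 63600 / 0.0636 = 1000000 mm.
Time extruding = 1000000 / 124 = 8064.5 s.
That's 8064.5 s → 2.24 hours.

2.24 hours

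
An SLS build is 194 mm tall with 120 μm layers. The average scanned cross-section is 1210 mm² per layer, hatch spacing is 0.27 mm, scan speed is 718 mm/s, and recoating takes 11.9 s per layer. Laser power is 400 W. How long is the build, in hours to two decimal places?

8.15 hours

Layer count = ceil(194 / 0.12) = 1617.
Hatch length per layer: 1210 / 0.27 → 4481.5 mm.
Per-layer scan time = 4481.5 / 718, so 6.2416 s.
Per-layer time: 6.2416 + 11.9 → 18.1416 s.
Build time = 1617 × 18.1416 = 29334.9672 s = 8.15 hours.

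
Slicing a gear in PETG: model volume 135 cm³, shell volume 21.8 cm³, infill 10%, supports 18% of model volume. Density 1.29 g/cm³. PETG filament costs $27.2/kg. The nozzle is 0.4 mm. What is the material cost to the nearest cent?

$2.01

Interior volume = 135 − 21.8, so 113.2 cm³.
Infill deposited = 0.10 × 113.2, so 11.32 cm³.
Support = 0.18 × 135, so 24.3 cm³.
Total printed volume: 21.8 + 11.32 + 24.3 → 57.42 cm³.
Mass: 57.42 × 1.29 → 74.0718 g.
Cost = 74.0718 g / 1000 × $27.2/kg = $2.01.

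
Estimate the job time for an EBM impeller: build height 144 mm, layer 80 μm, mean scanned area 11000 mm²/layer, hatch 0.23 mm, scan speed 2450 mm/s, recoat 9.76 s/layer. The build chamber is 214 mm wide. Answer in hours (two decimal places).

Layers = ⌈144/0.08⌉ = 1800.
Scan path per layer: 11000 / 0.23 → 47826.1 mm.
Beam time per layer: 47826.1 / 2450 → 19.5209 s.
Time per layer: 19.5209 + 9.76 → 29.2809 s.
Total: 1800 × 29.2809 s = 52705.62 s → 14.64 hours.

14.64 hours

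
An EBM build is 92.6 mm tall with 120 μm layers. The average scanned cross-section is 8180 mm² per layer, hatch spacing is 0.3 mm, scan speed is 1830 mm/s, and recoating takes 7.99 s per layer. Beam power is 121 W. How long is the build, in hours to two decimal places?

4.91 hours

Layer count = ceil(92.6 / 0.12) = 772.
Per-layer scan distance = 8180 / 0.3, so 27266.7 mm.
Scan time per layer = 27266.7 / 1830 = 14.8998 s.
Time per layer: 14.8998 + 7.99 → 22.8898 s.
772 layers × 22.8898 s/layer = 17670.9256 s, i.e. 4.91 hours.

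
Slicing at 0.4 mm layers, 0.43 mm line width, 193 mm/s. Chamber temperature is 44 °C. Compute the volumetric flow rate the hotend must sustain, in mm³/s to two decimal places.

33.20

Extrusion cross-section = 0.4 × 0.43, so 0.172 mm².
Q = v·A = 193 × 0.172 = 33.20 mm³/s.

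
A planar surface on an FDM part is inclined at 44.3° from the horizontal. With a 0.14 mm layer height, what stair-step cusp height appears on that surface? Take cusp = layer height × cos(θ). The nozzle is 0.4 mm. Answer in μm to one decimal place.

100.2 μm

h_c = t·cos θ = 0.14 × 0.7157 = 0.100198 mm (100.2 μm).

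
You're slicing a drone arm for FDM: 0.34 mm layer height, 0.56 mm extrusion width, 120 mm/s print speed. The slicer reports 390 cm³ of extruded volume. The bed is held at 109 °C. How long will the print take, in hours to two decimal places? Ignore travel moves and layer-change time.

Extrusion cross-section: 0.34 × 0.56 → 0.1904 mm².
Total extruded path = 390000/0.1904 = 2048319.3 mm.
Time extruding: 2048319.3 / 120 → 17069.3 s.
Converting: 17069.3 s = 4.74 hours.

4.74 hours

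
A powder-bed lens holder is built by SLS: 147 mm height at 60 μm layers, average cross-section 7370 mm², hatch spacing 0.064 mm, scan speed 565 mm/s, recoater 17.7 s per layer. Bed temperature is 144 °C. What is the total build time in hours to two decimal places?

150.75 hours

Layer count = ceil(147 / 0.06) = 2450.
Hatch length per layer = 7370 / 0.064, so 115156.3 mm.
Laser time per layer = 115156.3 / 565 = 203.8165 s.
Per-layer time: 203.8165 + 17.7 → 221.5165 s.
2450 layers × 221.5165 s/layer = 542715.425 s, i.e. 150.75 hours.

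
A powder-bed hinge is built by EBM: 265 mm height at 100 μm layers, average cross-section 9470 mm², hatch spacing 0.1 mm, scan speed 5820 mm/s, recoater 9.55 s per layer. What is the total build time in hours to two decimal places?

19.01 hours

Layer count = ceil(265 / 0.1) = 2650.
Hatch length per layer: 9470 / 0.1 → 94700 mm.
Per-layer scan time = 94700 / 5820, so 16.2715 s.
Layer cycle = 16.2715 + 9.55 = 25.8215 s.
Total: 2650 × 25.8215 s = 68426.975 s → 19.01 hours.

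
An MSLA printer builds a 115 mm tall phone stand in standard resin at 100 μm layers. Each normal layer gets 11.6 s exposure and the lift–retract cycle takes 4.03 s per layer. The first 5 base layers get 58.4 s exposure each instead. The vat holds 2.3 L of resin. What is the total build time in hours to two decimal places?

5.06 hours

Layers = ⌈115/0.1⌉ = 1150.
Bottom layers = 5 × (58.4 + 4.03), so 312.15 s.
Regular layers: 1145 × (11.6 + 4.03) → 17896.35 s.
Sum: 312.15 + 17896.35 = 18208.5 s → 5.06 hours.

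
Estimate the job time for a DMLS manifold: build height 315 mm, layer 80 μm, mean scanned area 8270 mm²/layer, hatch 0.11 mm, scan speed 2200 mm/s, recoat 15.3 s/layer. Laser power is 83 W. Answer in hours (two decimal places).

54.12 hours

Number of layers: 315 / 0.08 → 3938 (rounded up).
Hatch length per layer = 8270 / 0.11, so 75181.8 mm.
Laser time per layer: 75181.8 / 2200 → 34.1735 s.
Layer cycle = 34.1735 + 15.3, so 49.4735 s.
Total: 3938 × 49.4735 s = 194826.643 s → 54.12 hours.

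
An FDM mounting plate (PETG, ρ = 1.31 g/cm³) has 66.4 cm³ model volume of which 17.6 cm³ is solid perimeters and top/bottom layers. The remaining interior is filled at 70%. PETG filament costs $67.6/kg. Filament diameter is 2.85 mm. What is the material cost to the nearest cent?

Volume inside the shell = 66.4 − 17.6 = 48.8 cm³.
Infill volume = 0.70 × 48.8 = 34.16 cm³.
Total printed volume: 17.6 + 34.16 → 51.76 cm³.
Mass = 51.76 × 1.31, so 67.8056 g.
At $67.6/kg: 67.8056/1000 × 67.6 = $4.58.

$4.58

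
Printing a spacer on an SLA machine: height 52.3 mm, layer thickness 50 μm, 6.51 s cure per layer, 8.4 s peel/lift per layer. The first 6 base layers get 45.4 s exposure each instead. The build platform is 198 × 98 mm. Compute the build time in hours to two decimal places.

4.40 hours

Number of layers: 52.3 / 0.05 → 1046 (rounded up).
Base layers: 6 × (45.4 + 8.4) → 322.8 s.
Remaining layers = 1040 × (6.51 + 8.4), so 15506.4 s.
Sum: 322.8 + 15506.4 = 15829.2 s → 4.40 hours.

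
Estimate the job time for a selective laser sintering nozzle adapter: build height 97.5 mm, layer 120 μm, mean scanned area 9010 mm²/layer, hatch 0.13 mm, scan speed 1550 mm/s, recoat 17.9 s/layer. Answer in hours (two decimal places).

14.14 hours

Layer count = ceil(97.5 / 0.12) = 813.
Per-layer scan distance = 9010 / 0.13 = 69307.7 mm.
Per-layer scan time: 69307.7 / 1550 → 44.7146 s.
Time per layer = 44.7146 + 17.9 = 62.6146 s.
Build time = 813 × 62.6146 = 50905.6698 s = 14.14 hours.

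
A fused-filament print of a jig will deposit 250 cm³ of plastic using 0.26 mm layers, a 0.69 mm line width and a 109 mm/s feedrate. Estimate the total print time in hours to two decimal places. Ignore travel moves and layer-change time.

Bead cross-section = 0.26 × 0.69, so 0.1794 mm².
Toolpath length = 250 cm³ / 0.1794 mm² = 250000 / 0.1794 = 1393534 mm.
Time extruding = 1393534 / 109 = 12784.7 s.
Converting: 12784.7 s = 3.55 hours.

3.55 hours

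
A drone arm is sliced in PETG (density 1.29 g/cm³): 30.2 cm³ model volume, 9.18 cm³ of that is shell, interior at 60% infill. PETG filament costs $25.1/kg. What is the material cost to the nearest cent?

$0.71

Infill region = 30.2 − 9.18, so 21.02 cm³.
Infill deposited: 0.60 × 21.02 → 12.612 cm³.
Total printed volume: 9.18 + 12.612 → 21.792 cm³.
Mass = 21.792 × 1.29 = 28.11168 g.
At $25.1/kg: 28.11168/1000 × 25.1 = $0.71.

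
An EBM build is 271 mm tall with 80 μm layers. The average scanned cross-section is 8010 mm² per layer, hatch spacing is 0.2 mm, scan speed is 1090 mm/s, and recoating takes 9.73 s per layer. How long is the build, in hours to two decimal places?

43.74 hours

Number of layers: 271 / 0.08 → 3388 (rounded up).
Scan path per layer: 8010 / 0.2 → 40050 mm.
Scan time per layer = 40050 / 1090 = 36.7431 s.
Time per layer = 36.7431 + 9.73, so 46.4731 s.
Build time = 3388 × 46.4731 = 157450.8628 s = 43.74 hours.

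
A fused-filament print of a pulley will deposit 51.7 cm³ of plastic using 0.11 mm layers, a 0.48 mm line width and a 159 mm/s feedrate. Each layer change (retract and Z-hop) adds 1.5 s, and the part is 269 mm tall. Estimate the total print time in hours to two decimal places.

Extrusion cross-section = 0.11 × 0.48, so 0.0528 mm².
Toolpath length = 51.7 cm³ / 0.0528 mm² = 51700 / 0.0528 = 979166.7 mm.
Time extruding: 979166.7 / 159 → 6158.3 s.
Layer count = ceil(269 / 0.11) = 2446.
Non-print overhead = 2446 × 1.5, so 3669 s.
Total = 6158.3 + 3669 = 9827.3 s = 2.73 hours.

2.73 hours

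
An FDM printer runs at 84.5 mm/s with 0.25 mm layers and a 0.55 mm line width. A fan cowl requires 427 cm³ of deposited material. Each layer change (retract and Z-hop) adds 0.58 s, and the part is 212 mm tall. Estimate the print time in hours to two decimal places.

10.35 hours

Extrusion cross-section: 0.25 × 0.55 → 0.1375 mm².
Total extruded path = 427000/0.1375 = 3105454.5 mm.
Time extruding: 3105454.5 / 84.5 → 36750.9 s.
Layers = ⌈212/0.25⌉ = 848.
Non-print overhead = 848 × 0.58, so 491.84 s.
Altogether 36750.9 + 491.84 = 37242.74 s, i.e. 10.35 hours.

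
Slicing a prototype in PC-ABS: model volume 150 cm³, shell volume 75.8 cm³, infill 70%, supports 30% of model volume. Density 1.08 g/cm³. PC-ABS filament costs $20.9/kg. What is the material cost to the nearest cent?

Volume inside the shell: 150 − 75.8 → 74.2 cm³.
Infill volume = 0.70 × 74.2 = 51.94 cm³.
Support = 0.30 × 150 = 45 cm³.
Deposited volume: 75.8 + 51.94 + 45 → 172.74 cm³.
Mass = 172.74 × 1.08, so 186.5592 g.
At $20.9/kg: 186.5592/1000 × 20.9 = $3.90.

$3.90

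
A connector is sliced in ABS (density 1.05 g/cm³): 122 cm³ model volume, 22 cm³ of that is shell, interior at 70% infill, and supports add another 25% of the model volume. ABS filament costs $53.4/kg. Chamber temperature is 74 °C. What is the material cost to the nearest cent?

Interior volume = 122 − 22 = 100 cm³.
Infill deposited = 0.70 × 100 = 70 cm³.
Support: 0.25 × 122 → 30.5 cm³.
Deposited volume = 22 + 70 + 30.5 = 122.5 cm³.
Mass = 122.5 × 1.05, so 128.625 g.
Cost = 128.625 g / 1000 × $53.4/kg = $6.87.

$6.87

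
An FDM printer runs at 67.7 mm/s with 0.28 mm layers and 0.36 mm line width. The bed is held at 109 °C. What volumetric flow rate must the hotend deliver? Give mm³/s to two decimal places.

Extrusion cross-section = 0.28 × 0.36 = 0.1008 mm².
Q = v·A = 67.7 × 0.1008 = 6.82 mm³/s.

6.82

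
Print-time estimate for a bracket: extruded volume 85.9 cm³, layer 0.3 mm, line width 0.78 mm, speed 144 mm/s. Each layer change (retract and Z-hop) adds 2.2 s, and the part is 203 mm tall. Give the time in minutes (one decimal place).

67.3 minutes

Bead cross-section = 0.3 × 0.78, so 0.234 mm².
Path length: 85900 mm³ / 0.234 mm² → 367094 mm.
Extrusion time = 367094 / 144, so 2549.3 s.
Layer count = ceil(203 / 0.3) = 677.
Layer-change overhead: 677 × 2.2 → 1489.4 s.
Total = 2549.3 + 1489.4 = 4038.7 s = 67.3 minutes.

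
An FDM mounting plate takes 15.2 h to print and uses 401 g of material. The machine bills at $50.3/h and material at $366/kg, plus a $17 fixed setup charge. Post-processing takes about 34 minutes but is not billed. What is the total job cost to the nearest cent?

$928.33

Machine cost = 50.3 × 15.2 = $764.56.
Material cost: 366 × 401/1000 → $146.766.
Adding setup: 764.56 + 146.766 + 17 → 928.326 ≈ $928.33.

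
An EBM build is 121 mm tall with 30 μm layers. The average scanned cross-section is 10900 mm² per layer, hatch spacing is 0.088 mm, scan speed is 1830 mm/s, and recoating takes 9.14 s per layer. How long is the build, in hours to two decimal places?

Number of layers: 121 / 0.03 → 4034 (rounded up).
Hatch length per layer = 10900 / 0.088 = 123863.6 mm.
Beam time per layer = 123863.6 / 1830 = 67.685 s.
Layer cycle: 67.685 + 9.14 → 76.825 s.
Build time = 4034 × 76.825 = 309912.05 s = 86.09 hours.

86.09 hours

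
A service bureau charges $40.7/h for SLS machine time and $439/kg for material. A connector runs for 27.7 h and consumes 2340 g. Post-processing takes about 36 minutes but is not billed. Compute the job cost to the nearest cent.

$2154.65

Machine-time cost = 40.7 × 27.7, so $1127.39.
Feedstock cost: 439 × 2340/1000 → $1027.26.
Job cost: 1127.39 + 1027.26 = $2154.65.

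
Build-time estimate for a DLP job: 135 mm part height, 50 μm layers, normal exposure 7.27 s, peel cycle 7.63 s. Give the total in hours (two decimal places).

Layer count = ceil(135 / 0.05) = 2700.
Per-layer time = 7.27 + 7.63 = 14.9 s.
Total = 2700 × 14.9 = 40230 s = 11.18 hours.

11.18 hours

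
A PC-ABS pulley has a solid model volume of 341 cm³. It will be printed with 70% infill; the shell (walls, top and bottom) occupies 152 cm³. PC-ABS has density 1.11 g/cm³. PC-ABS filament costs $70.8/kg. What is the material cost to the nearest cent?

$22.34

Volume inside the shell = 341 − 152 = 189 cm³.
Infill volume = 0.70 × 189, so 132.3 cm³.
Total extruded = 152 + 132.3, so 284.3 cm³.
Mass = 284.3 × 1.11 = 315.573 g.
At $70.8/kg: 315.573/1000 × 70.8 = $22.34.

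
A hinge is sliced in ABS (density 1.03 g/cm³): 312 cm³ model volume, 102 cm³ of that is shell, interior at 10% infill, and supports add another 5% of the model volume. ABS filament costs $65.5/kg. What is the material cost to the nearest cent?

Interior volume = 312 − 102, so 210 cm³.
Infill volume = 0.10 × 210 = 21 cm³.
Support = 0.05 × 312, so 15.6 cm³.
Deposited volume: 102 + 21 + 15.6 → 138.6 cm³.
Mass = 138.6 × 1.03 = 142.758 g.
Cost = 142.758 g / 1000 × $65.5/kg = $9.35.

$9.35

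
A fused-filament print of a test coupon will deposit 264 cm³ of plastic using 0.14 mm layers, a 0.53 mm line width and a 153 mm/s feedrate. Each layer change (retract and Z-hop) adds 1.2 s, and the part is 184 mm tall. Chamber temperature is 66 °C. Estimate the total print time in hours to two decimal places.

6.90 hours

Extrusion cross-section = 0.14 × 0.53, so 0.0742 mm².
Total extruded path = 264000/0.0742 = 3557951.5 mm.
Time extruding: 3557951.5 / 153 → 23254.6 s.
Layers = ⌈184/0.14⌉ = 1315.
Non-print overhead = 1315 × 1.2, so 1578 s.
Total = 23254.6 + 1578 = 24832.6 s = 6.90 hours.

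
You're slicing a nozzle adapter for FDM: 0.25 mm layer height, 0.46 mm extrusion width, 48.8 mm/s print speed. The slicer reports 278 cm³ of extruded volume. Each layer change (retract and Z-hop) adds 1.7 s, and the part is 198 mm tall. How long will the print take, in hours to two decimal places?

Extrusion cross-section: 0.25 × 0.46 → 0.115 mm².
Total extruded path = 278000/0.115 = 2417391.3 mm.
Print-move time: 2417391.3 / 48.8 → 49536.7 s.
Number of layers: 198 / 0.25 → 792 (rounded up).
Z-hop total = 792 × 1.7 = 1346.4 s.
Total = 49536.7 + 1346.4 = 50883.1 s = 14.13 hours.

14.13 hours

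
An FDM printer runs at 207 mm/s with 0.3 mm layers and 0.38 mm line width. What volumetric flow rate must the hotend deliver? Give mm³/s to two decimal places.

23.60

Extrusion cross-section = 0.3 × 0.38, so 0.114 mm².
Volumetric flow = 207 × 0.114 = 23.60 mm³/s.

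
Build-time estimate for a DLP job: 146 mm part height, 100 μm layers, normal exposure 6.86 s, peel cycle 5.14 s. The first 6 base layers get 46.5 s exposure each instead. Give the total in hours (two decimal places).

Number of layers: 146 / 0.1 → 1460 (rounded up).
Base layers: 6 × (46.5 + 5.14) → 309.84 s.
Normal layers = 1454 × (6.86 + 5.14) = 17448 s.
Total = 309.84 + 17448 = 17757.84 s = 4.93 hours.

4.93 hours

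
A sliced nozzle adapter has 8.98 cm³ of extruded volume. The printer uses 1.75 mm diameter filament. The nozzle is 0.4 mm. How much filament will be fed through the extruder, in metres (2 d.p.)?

3.73 m

Filament cross-section = π × (1.75/2)² = 2.4053 mm².
Length = 8.98 cm³ / 2.4053 mm² = 8980 / 2.4053 = 3733.42 mm = 3.73 m.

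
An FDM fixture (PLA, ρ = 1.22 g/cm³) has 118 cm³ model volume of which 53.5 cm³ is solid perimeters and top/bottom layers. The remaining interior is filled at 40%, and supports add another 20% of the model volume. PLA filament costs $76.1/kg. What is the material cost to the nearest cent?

$9.55

Interior volume: 118 − 53.5 → 64.5 cm³.
Deposited infill = 0.40 × 64.5, so 25.8 cm³.
Support = 0.20 × 118 = 23.6 cm³.
Total extruded = 53.5 + 25.8 + 23.6 = 102.9 cm³.
Mass = 102.9 × 1.22 = 125.538 g.
At $76.1/kg: 125.538/1000 × 76.1 = $9.55.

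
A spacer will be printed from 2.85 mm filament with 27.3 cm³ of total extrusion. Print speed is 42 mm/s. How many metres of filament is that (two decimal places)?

4.28 m

Cross-section of 2.85 mm filament: π·(2.85/2)² = 6.3794 mm².
Length = 27.3 cm³ / 6.3794 mm² = 27300 / 6.3794 = 4279.4 mm = 4.28 m.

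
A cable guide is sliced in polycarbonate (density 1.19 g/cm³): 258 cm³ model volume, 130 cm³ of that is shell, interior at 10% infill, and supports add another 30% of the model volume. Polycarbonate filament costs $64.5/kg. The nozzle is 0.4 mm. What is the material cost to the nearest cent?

$16.90

Infill region = 258 − 130 = 128 cm³.
Deposited infill = 0.10 × 128, so 12.8 cm³.
Support = 0.30 × 258, so 77.4 cm³.
Deposited volume: 130 + 12.8 + 77.4 → 220.2 cm³.
Mass = 220.2 × 1.19, so 262.038 g.
Cost = 262.038 g / 1000 × $64.5/kg = $16.90.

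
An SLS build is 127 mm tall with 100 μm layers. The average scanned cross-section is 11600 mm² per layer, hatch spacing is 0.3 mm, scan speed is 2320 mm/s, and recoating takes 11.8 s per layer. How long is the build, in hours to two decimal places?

10.04 hours

Number of layers: 127 / 0.1 → 1270 (rounded up).
Per-layer scan distance: 11600 / 0.3 → 38666.7 mm.
Scan time per layer: 38666.7 / 2320 → 16.6667 s.
Time per layer = 16.6667 + 11.8 = 28.4667 s.
Total: 1270 × 28.4667 s = 36152.709 s → 10.04 hours.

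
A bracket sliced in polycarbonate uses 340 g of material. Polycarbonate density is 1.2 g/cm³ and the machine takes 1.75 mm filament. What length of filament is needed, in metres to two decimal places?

Volume = 340 g / 1.2 g·cm⁻³ = 283.3333 cm³ = 283333.3 mm³.
Filament cross-section = π × (1.75/2)² = 2.4053 mm².
Length = 283333.3 / 2.4053 = 117795.41 mm = 117.80 m.

117.80 m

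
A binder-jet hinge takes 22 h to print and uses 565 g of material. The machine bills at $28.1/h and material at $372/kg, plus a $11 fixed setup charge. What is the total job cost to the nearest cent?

Machine-time cost = 28.1 × 22, so $618.20.
Feedstock cost = 372 × 565/1000 = $210.18.
Total = 618.20 + 210.18 + 11 = $839.38.

$839.38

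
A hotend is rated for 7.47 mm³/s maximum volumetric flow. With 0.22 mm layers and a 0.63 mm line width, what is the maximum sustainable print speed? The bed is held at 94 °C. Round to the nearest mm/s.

54 mm/s

A = 0.22 × 0.63, so 0.1386 mm².
Max speed = 7.47 / 0.1386 = 53.90 ≈ 54 mm/s.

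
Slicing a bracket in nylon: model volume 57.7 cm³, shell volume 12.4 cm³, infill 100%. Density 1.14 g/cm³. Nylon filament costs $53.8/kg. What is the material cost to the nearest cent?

Interior volume: 57.7 − 12.4 → 45.3 cm³.
Infill deposited: 1.00 × 45.3 → 45.3 cm³.
Total extruded: 12.4 + 45.3 → 57.7 cm³.
Mass: 57.7 × 1.14 → 65.778 g.
At $53.8/kg: 65.778/1000 × 53.8 = $3.54.

$3.54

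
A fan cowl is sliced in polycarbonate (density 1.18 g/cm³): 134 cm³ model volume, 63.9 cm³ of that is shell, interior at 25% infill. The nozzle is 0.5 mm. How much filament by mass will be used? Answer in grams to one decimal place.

96.1 g

Interior volume: 134 − 63.9 → 70.1 cm³.
Deposited infill: 0.25 × 70.1 → 17.525 cm³.
Deposited volume = 63.9 + 17.525 = 81.425 cm³.
Mass: 81.425 × 1.18 → 96.0815 g.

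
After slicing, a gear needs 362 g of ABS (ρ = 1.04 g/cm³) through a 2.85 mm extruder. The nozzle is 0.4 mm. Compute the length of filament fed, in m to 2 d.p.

54.56 m

Extruded volume: 362/1.04 = 348.0769 cm³ (348076.9 mm³).
A = π r² = π × 1.425² = 6.3794 mm².
L = V/A = 348076.9/6.3794 = 54562.64 mm → 54.56 m.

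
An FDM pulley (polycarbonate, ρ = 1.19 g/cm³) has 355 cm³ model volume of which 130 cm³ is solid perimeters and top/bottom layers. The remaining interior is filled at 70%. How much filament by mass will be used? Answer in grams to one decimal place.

342.1 g

Volume inside the shell: 355 − 130 → 225 cm³.
Infill volume = 0.70 × 225 = 157.5 cm³.
Total extruded: 130 + 157.5 → 287.5 cm³.
Mass = 287.5 × 1.19 = 342.125 g.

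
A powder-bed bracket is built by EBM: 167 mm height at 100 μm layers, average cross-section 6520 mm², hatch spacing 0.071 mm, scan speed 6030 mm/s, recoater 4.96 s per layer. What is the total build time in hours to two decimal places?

9.37 hours

Layers = ⌈167/0.1⌉ = 1670.
Per-layer scan distance = 6520 / 0.071 = 91831 mm.
Beam time per layer = 91831 / 6030, so 15.229 s.
Time per layer = 15.229 + 4.96 = 20.189 s.
Total: 1670 × 20.189 s = 33715.63 s → 9.37 hours.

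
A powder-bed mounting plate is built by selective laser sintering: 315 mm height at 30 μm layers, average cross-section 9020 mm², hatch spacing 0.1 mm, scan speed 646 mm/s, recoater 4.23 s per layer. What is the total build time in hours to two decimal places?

Layers = ⌈315/0.03⌉ = 10500.
Scan path per layer = 9020 / 0.1, so 90200 mm.
Per-layer scan time = 90200 / 646 = 139.6285 s.
Time per layer = 139.6285 + 4.23, so 143.8585 s.
Total: 10500 × 143.8585 s = 1510514.25 s → 419.59 hours.

419.59 hours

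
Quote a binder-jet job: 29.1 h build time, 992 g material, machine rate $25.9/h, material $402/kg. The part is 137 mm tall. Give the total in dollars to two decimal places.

Machine-time cost = 25.9 × 29.1 = $753.69.
Material charge = 402 × 992/1000 = $398.784.
Job cost: 753.69 + 398.784 = 1152.474 ≈ $1152.47.

$1152.47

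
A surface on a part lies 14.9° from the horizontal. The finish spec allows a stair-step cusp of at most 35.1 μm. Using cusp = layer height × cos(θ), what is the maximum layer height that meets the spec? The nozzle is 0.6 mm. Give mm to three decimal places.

0.036 mm

cos(14.9°) = 0.9664; t_max = 0.0351/0.9664 = 0.036 mm.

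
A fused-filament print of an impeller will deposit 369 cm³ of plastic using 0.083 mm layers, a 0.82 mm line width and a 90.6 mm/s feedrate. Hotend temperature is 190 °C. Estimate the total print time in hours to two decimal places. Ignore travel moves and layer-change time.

Bead cross-section = 0.083 × 0.82, so 0.06806 mm².
Path length: 369000 mm³ / 0.06806 mm² → 5421686.7 mm.
Print-move time = 5421686.7 / 90.6 = 59842 s.
Converting: 59842 s = 16.62 hours.

16.62 hours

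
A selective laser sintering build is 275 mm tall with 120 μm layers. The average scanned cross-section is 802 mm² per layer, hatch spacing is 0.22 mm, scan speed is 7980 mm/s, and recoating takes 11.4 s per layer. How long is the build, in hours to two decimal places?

7.55 hours

Layer count = ceil(275 / 0.12) = 2292.
Scan path per layer = 802 / 0.22, so 3645.5 mm.
Laser time per layer = 3645.5 / 7980, so 0.4568 s.
Time per layer: 0.4568 + 11.4 → 11.8568 s.
Total: 2292 × 11.8568 s = 27175.7856 s → 7.55 hours.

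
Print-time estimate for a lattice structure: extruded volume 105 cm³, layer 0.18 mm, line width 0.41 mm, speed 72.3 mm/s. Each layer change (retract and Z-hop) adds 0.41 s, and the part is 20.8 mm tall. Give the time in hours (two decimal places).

Extrusion cross-section: 0.18 × 0.41 → 0.0738 mm².
Toolpath length = 105 cm³ / 0.0738 mm² = 105000 / 0.0738 = 1422764.2 mm.
Extrusion time = 1422764.2 / 72.3 = 19678.6 s.
Number of layers: 20.8 / 0.18 → 116 (rounded up).
Z-hop total: 116 × 0.41 → 47.56 s.
Total = 19678.6 + 47.56 = 19726.16 s = 5.48 hours.

5.48 hours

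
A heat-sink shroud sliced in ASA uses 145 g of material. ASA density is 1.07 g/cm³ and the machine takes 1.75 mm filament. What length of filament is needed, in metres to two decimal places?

56.34 m

Extruded volume: 145/1.07 = 135.514 cm³ (135514 mm³).
Cross-section of 1.75 mm filament: π·(1.75/2)² = 2.4053 mm².
Length = 135514 / 2.4053 = 56339.75 mm = 56.34 m.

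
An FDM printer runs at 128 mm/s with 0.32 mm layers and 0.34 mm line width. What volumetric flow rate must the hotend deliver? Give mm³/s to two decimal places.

13.93

Extrusion cross-section: 0.32 × 0.34 → 0.1088 mm².
Q = v·A = 128 × 0.1088 = 13.93 mm³/s.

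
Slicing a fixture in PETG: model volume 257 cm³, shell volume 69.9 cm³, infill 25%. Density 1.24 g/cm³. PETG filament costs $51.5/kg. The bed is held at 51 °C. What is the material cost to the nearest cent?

Volume inside the shell = 257 − 69.9, so 187.1 cm³.
Infill volume: 0.25 × 187.1 → 46.775 cm³.
Total extruded = 69.9 + 46.775 = 116.675 cm³.
Mass: 116.675 × 1.24 → 144.677 g.
At $51.5/kg: 144.677/1000 × 51.5 = $7.45.

$7.45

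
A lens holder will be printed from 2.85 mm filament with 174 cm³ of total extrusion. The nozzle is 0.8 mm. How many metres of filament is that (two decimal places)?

A = π r² = π × 1.425² = 6.3794 mm².
L = 174000 mm³ / 6.3794 mm² = 27275.29 mm, i.e. 27.28 m.

27.28 m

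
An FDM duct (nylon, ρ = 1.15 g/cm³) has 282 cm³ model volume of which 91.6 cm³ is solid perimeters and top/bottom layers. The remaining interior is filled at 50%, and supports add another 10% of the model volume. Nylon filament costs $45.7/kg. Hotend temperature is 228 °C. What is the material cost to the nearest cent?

$11.30

Interior volume: 282 − 91.6 → 190.4 cm³.
Deposited infill: 0.50 × 190.4 → 95.2 cm³.
Support: 0.10 × 282 → 28.2 cm³.
Total extruded: 91.6 + 95.2 + 28.2 → 215 cm³.
Mass: 215 × 1.15 → 247.25 g.
At $45.7/kg: 247.25/1000 × 45.7 = $11.30.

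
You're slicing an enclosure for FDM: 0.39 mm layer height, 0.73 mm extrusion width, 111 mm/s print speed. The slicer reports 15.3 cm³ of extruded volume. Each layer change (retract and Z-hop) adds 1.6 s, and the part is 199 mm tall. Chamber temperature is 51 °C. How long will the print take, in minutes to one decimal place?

21.7 minutes

Bead cross-section: 0.39 × 0.73 → 0.2847 mm².
Total extruded path = 15300/0.2847 = 53740.8 mm.
Print-move time: 53740.8 / 111 → 484.2 s.
Layers = ⌈199/0.39⌉ = 511.
Layer-change overhead = 511 × 1.6, so 817.6 s.
Altogether 484.2 + 817.6 = 1301.8 s, i.e. 21.7 minutes.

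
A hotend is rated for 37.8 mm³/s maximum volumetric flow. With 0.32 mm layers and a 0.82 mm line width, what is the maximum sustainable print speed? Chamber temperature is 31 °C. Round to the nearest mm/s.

144 mm/s

Extrusion cross-section: 0.32 × 0.82 → 0.2624 mm².
v_max = Q/A = 37.8/0.2624 = 144.05 mm/s → 144 mm/s.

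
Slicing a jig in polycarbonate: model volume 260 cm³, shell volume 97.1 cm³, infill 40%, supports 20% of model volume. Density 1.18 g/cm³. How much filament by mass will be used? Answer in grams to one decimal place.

252.8 g

Interior volume: 260 − 97.1 → 162.9 cm³.
Deposited infill: 0.40 × 162.9 → 65.16 cm³.
Support: 0.20 × 260 → 52 cm³.
Total extruded = 97.1 + 65.16 + 52, so 214.26 cm³.
Mass = 214.26 × 1.18 = 252.8268 g.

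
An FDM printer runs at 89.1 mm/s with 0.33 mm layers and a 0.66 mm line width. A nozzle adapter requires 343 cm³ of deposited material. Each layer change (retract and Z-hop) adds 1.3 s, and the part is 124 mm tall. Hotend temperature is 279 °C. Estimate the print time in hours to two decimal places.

Bead cross-section = 0.33 × 0.66 = 0.2178 mm².
Total extruded path = 343000/0.2178 = 1574839.3 mm.
Extrusion time = 1574839.3 / 89.1 = 17675 s.
Layer count = ceil(124 / 0.33) = 376.
Non-print overhead = 376 × 1.3 = 488.8 s.
Total = 17675 + 488.8 = 18163.8 s = 5.05 hours.

5.05 hours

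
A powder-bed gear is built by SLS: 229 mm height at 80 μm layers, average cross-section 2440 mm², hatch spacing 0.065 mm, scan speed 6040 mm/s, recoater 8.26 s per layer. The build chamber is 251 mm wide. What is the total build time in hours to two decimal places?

Number of layers: 229 / 0.08 → 2863 (rounded up).
Scan path per layer = 2440 / 0.065, so 37538.5 mm.
Per-layer scan time: 37538.5 / 6040 → 6.215 s.
Layer cycle = 6.215 + 8.26, so 14.475 s.
2863 layers × 14.475 s/layer = 41441.925 s, i.e. 11.51 hours.

11.51 hours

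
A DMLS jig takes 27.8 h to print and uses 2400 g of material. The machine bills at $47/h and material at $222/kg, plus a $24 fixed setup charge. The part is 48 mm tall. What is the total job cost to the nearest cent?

$1863.40

Time charge = 47 × 27.8, so $1306.60.
Material charge = 222 × 2400/1000 = $532.80.
Total = 1306.60 + 532.80 + 24 = $1863.40.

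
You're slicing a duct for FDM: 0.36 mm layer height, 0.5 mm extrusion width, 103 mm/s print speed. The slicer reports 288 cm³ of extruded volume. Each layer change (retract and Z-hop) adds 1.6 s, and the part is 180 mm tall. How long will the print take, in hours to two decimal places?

Line area = 0.36 × 0.5, so 0.18 mm².
Total extruded path = 288000/0.18 = 1600000 mm.
Extrusion time: 1600000 / 103 → 15534 s.
Number of layers: 180 / 0.36 → 500 (rounded up).
Layer-change overhead = 500 × 1.6 = 800 s.
Altogether 15534 + 800 = 16334 s, i.e. 4.54 hours.

4.54 hours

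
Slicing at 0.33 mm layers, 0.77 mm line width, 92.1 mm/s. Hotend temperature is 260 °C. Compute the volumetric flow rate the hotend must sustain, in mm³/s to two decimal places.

Extrusion cross-section = 0.33 × 0.77, so 0.2541 mm².
Volumetric flow = 92.1 × 0.2541 = 23.40 mm³/s.

23.40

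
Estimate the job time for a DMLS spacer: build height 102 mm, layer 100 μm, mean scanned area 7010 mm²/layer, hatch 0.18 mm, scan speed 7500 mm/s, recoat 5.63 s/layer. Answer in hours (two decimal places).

Number of layers: 102 / 0.1 → 1020 (rounded up).
Hatch length per layer: 7010 / 0.18 → 38944.4 mm.
Laser time per layer = 38944.4 / 7500, so 5.1926 s.
Per-layer time = 5.1926 + 5.63 = 10.8226 s.
1020 layers × 10.8226 s/layer = 11039.052 s, i.e. 3.07 hours.

3.07 hours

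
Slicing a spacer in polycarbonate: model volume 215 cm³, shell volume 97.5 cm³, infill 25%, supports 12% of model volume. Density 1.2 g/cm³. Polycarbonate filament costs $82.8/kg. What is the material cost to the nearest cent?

$15.17

Volume inside the shell = 215 − 97.5 = 117.5 cm³.
Infill volume: 0.25 × 117.5 → 29.375 cm³.
Support = 0.12 × 215 = 25.8 cm³.
Total printed volume: 97.5 + 29.375 + 25.8 → 152.675 cm³.
Mass: 152.675 × 1.2 → 183.21 g.
Cost = 183.21 g / 1000 × $82.8/kg = $15.17.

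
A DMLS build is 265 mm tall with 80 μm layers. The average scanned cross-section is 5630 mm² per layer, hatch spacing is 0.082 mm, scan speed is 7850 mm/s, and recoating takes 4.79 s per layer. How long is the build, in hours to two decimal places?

Number of layers: 265 / 0.08 → 3313 (rounded up).
Hatch length per layer = 5630 / 0.082, so 68658.5 mm.
Per-layer scan time: 68658.5 / 7850 → 8.7463 s.
Per-layer time = 8.7463 + 4.79, so 13.5363 s.
Total: 3313 × 13.5363 s = 44845.7619 s → 12.46 hours.

12.46 hours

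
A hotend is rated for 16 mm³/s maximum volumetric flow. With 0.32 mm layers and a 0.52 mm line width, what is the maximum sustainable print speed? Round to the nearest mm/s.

A: 0.32 × 0.52 → 0.1664 mm².
v_max = Q/A = 16/0.1664 = 96.15 mm/s → 96 mm/s.

96 mm/s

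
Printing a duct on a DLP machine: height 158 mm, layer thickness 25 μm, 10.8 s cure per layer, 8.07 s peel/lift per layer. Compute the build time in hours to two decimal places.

33.13 hours

Number of layers: 158 / 0.025 → 6320 (rounded up).
Per-layer time = 10.8 + 8.07 = 18.87 s.
Build time: 6320 × 18.87 s = 119258.4 s, i.e. 33.13 hours.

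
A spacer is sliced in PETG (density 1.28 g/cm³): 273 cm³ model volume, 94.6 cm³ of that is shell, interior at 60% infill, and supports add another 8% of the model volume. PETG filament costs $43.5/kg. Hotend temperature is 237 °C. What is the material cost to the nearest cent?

Interior volume = 273 − 94.6, so 178.4 cm³.
Infill volume = 0.60 × 178.4 = 107.04 cm³.
Support: 0.08 × 273 → 21.84 cm³.
Total printed volume = 94.6 + 107.04 + 21.84, so 223.48 cm³.
Mass: 223.48 × 1.28 → 286.0544 g.
At $43.5/kg: 286.0544/1000 × 43.5 = $12.44.

$12.44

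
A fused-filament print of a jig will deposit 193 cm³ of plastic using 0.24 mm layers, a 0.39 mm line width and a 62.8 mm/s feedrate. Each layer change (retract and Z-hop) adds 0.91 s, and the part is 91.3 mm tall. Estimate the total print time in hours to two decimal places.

Extrusion cross-section = 0.24 × 0.39 = 0.0936 mm².
Toolpath length = 193 cm³ / 0.0936 mm² = 193000 / 0.0936 = 2061965.8 mm.
Print-move time = 2061965.8 / 62.8 = 32833.9 s.
Layers = ⌈91.3/0.24⌉ = 381.
Z-hop total = 381 × 0.91 = 346.71 s.
Total = 32833.9 + 346.71 = 33180.61 s = 9.22 hours.

9.22 hours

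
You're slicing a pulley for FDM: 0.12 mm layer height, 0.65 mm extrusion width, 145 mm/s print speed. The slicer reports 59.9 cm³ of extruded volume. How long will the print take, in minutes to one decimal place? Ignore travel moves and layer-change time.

Extrusion cross-section: 0.12 × 0.65 → 0.078 mm².
Total extruded path = 59900/0.078 = 767948.7 mm.
Extrusion time = 767948.7 / 145, so 5296.2 s.
5296.2 s = 88.3 minutes.

88.3 minutes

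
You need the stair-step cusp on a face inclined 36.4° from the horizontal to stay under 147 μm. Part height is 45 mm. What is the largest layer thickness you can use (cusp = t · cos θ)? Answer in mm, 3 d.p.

cos(36.4°) = 0.8049; t_max = 0.147/0.8049 = 0.183 mm.

0.183 mm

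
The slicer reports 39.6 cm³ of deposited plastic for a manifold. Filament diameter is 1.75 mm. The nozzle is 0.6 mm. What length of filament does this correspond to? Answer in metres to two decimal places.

Filament cross-section = π × (1.75/2)² = 2.4053 mm².
L = 39600 mm³ / 2.4053 mm² = 16463.64 mm, i.e. 16.46 m.

16.46 m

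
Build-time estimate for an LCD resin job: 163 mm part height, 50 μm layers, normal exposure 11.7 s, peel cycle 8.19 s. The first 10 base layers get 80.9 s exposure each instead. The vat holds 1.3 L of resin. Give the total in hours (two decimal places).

Number of layers: 163 / 0.05 → 3260 (rounded up).
Burn-in layers = 10 × (80.9 + 8.19) = 890.9 s.
Remaining layers: 3250 × (11.7 + 8.19) → 64642.5 s.
Sum: 890.9 + 64642.5 = 65533.4 s → 18.20 hours.

18.20 hours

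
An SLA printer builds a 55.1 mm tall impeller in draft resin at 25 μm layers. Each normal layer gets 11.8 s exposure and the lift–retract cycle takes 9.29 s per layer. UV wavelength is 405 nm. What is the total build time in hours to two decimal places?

Layer count = ceil(55.1 / 0.025) = 2204.
Cycle time: 11.8 + 9.29 → 21.09 s.
Total = 2204 × 21.09 = 46482.36 s = 12.91 hours.

12.91 hours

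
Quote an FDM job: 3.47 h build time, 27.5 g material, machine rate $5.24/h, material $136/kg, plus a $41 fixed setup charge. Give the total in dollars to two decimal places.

$62.92

Machine-time cost = 5.24 × 3.47 = $18.1828.
Feedstock cost: 136 × 27.5/1000 → $3.74.
Adding setup: 18.1828 + 3.74 + 41 → 62.9228 ≈ $62.92.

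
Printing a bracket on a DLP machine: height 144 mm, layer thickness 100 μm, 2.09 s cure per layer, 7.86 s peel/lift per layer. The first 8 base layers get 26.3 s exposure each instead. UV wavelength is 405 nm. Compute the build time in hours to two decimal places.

Number of layers: 144 / 0.1 → 1440 (rounded up).
Burn-in layers: 8 × (26.3 + 7.86) → 273.28 s.
Remaining layers = 1432 × (2.09 + 7.86), so 14248.4 s.
Sum: 273.28 + 14248.4 = 14521.68 s → 4.03 hours.

4.03 hours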